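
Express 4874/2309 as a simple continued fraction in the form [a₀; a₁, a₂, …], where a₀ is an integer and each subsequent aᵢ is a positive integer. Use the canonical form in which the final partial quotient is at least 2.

4874 = 2·2309 + 256, so a_0 = 2
2309 = 9·256 + 5, so a_1 = 9
256 = 51·5 + 1, so a_2 = 51
5 = 5·1 + 0, so a_3 = 5

[2; 9, 51, 5]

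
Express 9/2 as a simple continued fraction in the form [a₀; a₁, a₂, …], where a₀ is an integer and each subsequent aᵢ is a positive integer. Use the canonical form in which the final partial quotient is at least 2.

Repeatedly divide and take the remainder:
9 ÷ 2 → quotient 4, remainder 1
2 ÷ 1 → quotient 2, remainder 0

[4; 2]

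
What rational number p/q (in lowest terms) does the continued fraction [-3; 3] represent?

-8/3

Build up convergents one term at a time:
a_0 = -3: -3/1
a_1 = 3: -8/3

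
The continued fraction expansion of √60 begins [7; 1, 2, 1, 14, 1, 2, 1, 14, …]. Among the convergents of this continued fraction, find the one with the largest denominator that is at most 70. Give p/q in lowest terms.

List convergents until the denominator exceeds the bound:
a_0 = 7: 7/1  (≤ bound)
a_1 = 1: 8/1  (≤ bound)
a_2 = 2: 23/3  (≤ bound)
a_3 = 1: 31/4  (≤ bound)
a_4 = 14: 457/59  (≤ bound)
a_5 = 1: 488/63  (≤ bound)
a_6 = 2: 1433/185  (> 70, stop)

488/63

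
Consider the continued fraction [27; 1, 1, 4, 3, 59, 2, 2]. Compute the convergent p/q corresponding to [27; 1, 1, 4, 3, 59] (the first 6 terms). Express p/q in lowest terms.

47389/1720

Compute successive convergents:
a_0 = 27: 27/1
a_1 = 1: 28/1
a_2 = 1: 55/2
a_3 = 4: 248/9
a_4 = 3: 799/29
a_5 = 59: 47389/1720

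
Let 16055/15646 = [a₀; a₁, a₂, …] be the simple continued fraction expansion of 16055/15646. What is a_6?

Run the Euclidean algorithm, recording each quotient:
⌊16055/15646⌋ = 1, remainder 409
⌊15646/409⌋ = 38, remainder 104
⌊409/104⌋ = 3, remainder 97
⌊104/97⌋ = 1, remainder 7
⌊97/7⌋ = 13, remainder 6
⌊7/6⌋ = 1, remainder 1
⌊6/1⌋ = 6, remainder 0

6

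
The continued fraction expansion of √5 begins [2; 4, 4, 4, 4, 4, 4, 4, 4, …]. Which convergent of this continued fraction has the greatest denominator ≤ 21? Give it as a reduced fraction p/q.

38/17

a_0 = 2: 2/1  (≤ bound)
a_1 = 4: 9/4  (≤ bound)
a_2 = 4: 38/17  (≤ bound)
a_3 = 4: 161/72  (> 21, stop)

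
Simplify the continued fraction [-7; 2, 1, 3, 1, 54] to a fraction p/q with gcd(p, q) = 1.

Start with 54.
1 + 1/(54/1) = 1 + 1/54 = 55/54
3 + 1/(55/54) = 3 + 54/55 = 219/55
1 + 1/(219/55) = 1 + 55/219 = 274/219
2 + 1/(274/219) = 2 + 219/274 = 767/274
-7 + 1/(767/274) = -7 + 274/767 = -5095/767

-5095/767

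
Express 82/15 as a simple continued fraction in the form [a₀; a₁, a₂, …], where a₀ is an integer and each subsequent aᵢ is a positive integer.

Repeatedly divide and take the remainder:
⌊82/15⌋ = 5, remainder 7
⌊15/7⌋ = 2, remainder 1
⌊7/1⌋ = 7, remainder 0

[5; 2, 7]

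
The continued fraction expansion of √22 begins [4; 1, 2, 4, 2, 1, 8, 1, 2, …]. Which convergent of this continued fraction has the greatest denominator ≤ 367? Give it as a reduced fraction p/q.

1712/365

a_0 = 4: 4/1  (≤ bound)
a_1 = 1: 5/1  (≤ bound)
a_2 = 2: 14/3  (≤ bound)
a_3 = 4: 61/13  (≤ bound)
a_4 = 2: 136/29  (≤ bound)
a_5 = 1: 197/42  (≤ bound)
a_6 = 8: 1712/365  (≤ bound)
a_7 = 1: 1909/407  (> 367, stop)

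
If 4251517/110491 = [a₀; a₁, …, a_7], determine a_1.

2

4251517 ÷ 110491 → quotient 38, remainder 52859
110491 ÷ 52859 → quotient 2, remainder 4773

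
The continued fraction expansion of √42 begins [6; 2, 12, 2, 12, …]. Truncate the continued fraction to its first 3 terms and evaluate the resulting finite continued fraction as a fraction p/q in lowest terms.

162/25

Start with 12.
2 + 1/(12/1) = 2 + 1/12 = 25/12
6 + 1/(25/12) = 6 + 12/25 = 162/25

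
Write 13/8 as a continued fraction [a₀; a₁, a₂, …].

[1; 1, 1, 1, 2]

Run the Euclidean algorithm, recording each quotient:
13 = 1·8 + 5, so a_0 = 1
8 = 1·5 + 3, so a_1 = 1
5 = 1·3 + 2, so a_2 = 1
3 = 1·2 + 1, so a_3 = 1
2 = 2·1 + 0, so a_4 = 2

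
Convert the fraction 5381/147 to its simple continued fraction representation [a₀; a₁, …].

[36; 1, 1, 1, 1, 6, 1, 3]

Run the Euclidean algorithm, recording each quotient:
⌊5381/147⌋ = 36, remainder 89
⌊147/89⌋ = 1, remainder 58
⌊89/58⌋ = 1, remainder 31
⌊58/31⌋ = 1, remainder 27
⌊31/27⌋ = 1, remainder 4
⌊27/4⌋ = 6, remainder 3
⌊4/3⌋ = 1, remainder 1
⌊3/1⌋ = 3, remainder 0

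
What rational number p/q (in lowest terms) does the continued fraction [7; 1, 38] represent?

a_0 = 7: 7/1
a_1 = 1: 8/1
a_2 = 38: 311/39

311/39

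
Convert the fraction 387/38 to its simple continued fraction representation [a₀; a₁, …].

387 ÷ 38 → quotient 10, remainder 7
38 ÷ 7 → quotient 5, remainder 3
7 ÷ 3 → quotient 2, remainder 1
3 ÷ 1 → quotient 3, remainder 0

[10; 5, 2, 3]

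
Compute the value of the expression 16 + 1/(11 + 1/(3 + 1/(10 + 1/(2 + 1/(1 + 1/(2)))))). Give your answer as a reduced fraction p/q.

46817/2910

Use the convergent recurrence hₖ = aₖ·hₖ₋₁ + hₖ₋₂ (and likewise for the denominators kₖ):
a_0 = 16: 16/1
a_1 = 11: 177/11
a_2 = 3: 547/34
a_3 = 10: 5647/351
a_4 = 2: 11841/736
a_5 = 1: 17488/1087
a_6 = 2: 46817/2910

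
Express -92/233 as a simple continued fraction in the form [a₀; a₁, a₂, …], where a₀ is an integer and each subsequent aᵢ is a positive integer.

[-1; 1, 1, 1, 1, 7, 6]

Run the Euclidean algorithm, recording each quotient:
⌊-92/233⌋ = -1, remainder 141
⌊233/141⌋ = 1, remainder 92
⌊141/92⌋ = 1, remainder 49
⌊92/49⌋ = 1, remainder 43
⌊49/43⌋ = 1, remainder 6
⌊43/6⌋ = 7, remainder 1
⌊6/1⌋ = 6, remainder 0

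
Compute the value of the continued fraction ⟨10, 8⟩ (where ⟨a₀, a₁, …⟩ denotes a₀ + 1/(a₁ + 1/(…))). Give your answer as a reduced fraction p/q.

Start with 8.
10 + 1/(8/1) = 10 + 1/8 = 81/8

81/8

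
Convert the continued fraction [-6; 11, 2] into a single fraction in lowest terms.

-136/23

Build up convergents one term at a time:
a_0 = -6: -6/1
a_1 = 11: -65/11
a_2 = 2: -136/23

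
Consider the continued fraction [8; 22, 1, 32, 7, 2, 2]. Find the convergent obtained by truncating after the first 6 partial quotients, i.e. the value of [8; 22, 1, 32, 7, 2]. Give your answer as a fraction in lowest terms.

Build up convergents one term at a time:
a_0 = 8: 8/1
a_1 = 22: 177/22
a_2 = 1: 185/23
a_3 = 32: 6097/758
a_4 = 7: 42864/5329
a_5 = 2: 91825/11416

91825/11416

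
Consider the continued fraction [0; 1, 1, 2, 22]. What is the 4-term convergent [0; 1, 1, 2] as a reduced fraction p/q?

3/5

Compute successive convergents:
a_0 = 0: 0/1
a_1 = 1: 1/1
a_2 = 1: 1/2
a_3 = 2: 3/5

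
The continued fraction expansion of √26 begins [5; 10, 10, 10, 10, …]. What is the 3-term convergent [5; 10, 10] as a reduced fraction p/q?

515/101

a_0 = 5: 5/1
a_1 = 10: 51/10
a_2 = 10: 515/101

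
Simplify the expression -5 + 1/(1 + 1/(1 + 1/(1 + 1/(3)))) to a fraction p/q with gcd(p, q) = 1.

Start with 3.
1 + 1/(3/1) = 1 + 1/3 = 4/3
1 + 1/(4/3) = 1 + 3/4 = 7/4
1 + 1/(7/4) = 1 + 4/7 = 11/7
-5 + 1/(11/7) = -5 + 7/11 = -48/11

-48/11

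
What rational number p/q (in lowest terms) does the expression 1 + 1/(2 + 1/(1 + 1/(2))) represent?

11/8

a_0 = 1: 1/1
a_1 = 2: 3/2
a_2 = 1: 4/3
a_3 = 2: 11/8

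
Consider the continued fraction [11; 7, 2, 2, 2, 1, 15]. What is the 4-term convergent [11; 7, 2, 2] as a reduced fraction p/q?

Build up convergents one term at a time:
a_0 = 11: 11/1
a_1 = 7: 78/7
a_2 = 2: 167/15
a_3 = 2: 412/37

412/37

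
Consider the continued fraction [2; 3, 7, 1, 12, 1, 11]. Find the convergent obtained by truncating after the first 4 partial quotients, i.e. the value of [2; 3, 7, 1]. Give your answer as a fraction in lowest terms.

Use the convergent recurrence hₖ = aₖ·hₖ₋₁ + hₖ₋₂ (and likewise for the denominators kₖ):
a_0 = 2: 2/1
a_1 = 3: 7/3
a_2 = 7: 51/22
a_3 = 1: 58/25

58/25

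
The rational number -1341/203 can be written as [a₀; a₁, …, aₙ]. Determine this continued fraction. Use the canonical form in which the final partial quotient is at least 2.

-1341 ÷ 203 → quotient -7, remainder 80
203 ÷ 80 → quotient 2, remainder 43
80 ÷ 43 → quotient 1, remainder 37
43 ÷ 37 → quotient 1, remainder 6
37 ÷ 6 → quotient 6, remainder 1
6 ÷ 1 → quotient 6, remainder 0

[-7; 2, 1, 1, 6, 6]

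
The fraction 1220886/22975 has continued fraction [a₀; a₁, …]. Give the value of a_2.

6

Apply division with remainder until the remainder is 0:
⌊1220886/22975⌋ = 53, remainder 3211
⌊22975/3211⌋ = 7, remainder 498
⌊3211/498⌋ = 6, remainder 223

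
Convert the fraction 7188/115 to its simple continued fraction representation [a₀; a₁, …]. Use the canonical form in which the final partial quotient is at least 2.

[62; 1, 1, 57]

⌊7188/115⌋ = 62, remainder 58
⌊115/58⌋ = 1, remainder 57
⌊58/57⌋ = 1, remainder 1
⌊57/1⌋ = 57, remainder 0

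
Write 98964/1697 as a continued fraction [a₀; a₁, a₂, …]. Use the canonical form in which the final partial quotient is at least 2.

[58; 3, 6, 2, 13, 3]

Run the Euclidean algorithm, recording each quotient:
98964 ÷ 1697 → quotient 58, remainder 538
1697 ÷ 538 → quotient 3, remainder 83
538 ÷ 83 → quotient 6, remainder 40
83 ÷ 40 → quotient 2, remainder 3
40 ÷ 3 → quotient 13, remainder 1
3 ÷ 1 → quotient 3, remainder 0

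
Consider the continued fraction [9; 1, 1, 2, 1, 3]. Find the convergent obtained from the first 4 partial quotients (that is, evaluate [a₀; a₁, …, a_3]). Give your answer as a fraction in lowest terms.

Collapse the nested fraction from the inside out:
Start with 2.
1 + 1/(2/1) = 1 + 1/2 = 3/2
1 + 1/(3/2) = 1 + 2/3 = 5/3
9 + 1/(5/3) = 9 + 3/5 = 48/5

48/5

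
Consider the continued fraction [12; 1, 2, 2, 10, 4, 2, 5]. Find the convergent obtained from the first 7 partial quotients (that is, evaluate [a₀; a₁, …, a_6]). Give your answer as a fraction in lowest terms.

a_0 = 12: 12/1
a_1 = 1: 13/1
a_2 = 2: 38/3
a_3 = 2: 89/7
a_4 = 10: 928/73
a_5 = 4: 3801/299
a_6 = 2: 8530/671

8530/671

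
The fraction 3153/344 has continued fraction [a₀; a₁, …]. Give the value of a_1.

6

⌊3153/344⌋ = 9, remainder 57
⌊344/57⌋ = 6, remainder 2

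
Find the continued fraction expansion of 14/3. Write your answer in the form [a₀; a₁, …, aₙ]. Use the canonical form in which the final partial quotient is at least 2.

14 = 4·3 + 2, so a_0 = 4
3 = 1·2 + 1, so a_1 = 1
2 = 2·1 + 0, so a_2 = 2

[4; 1, 2]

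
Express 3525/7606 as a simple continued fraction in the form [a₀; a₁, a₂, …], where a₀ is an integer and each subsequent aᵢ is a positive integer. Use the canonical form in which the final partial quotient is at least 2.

[0; 2, 6, 2, 1, 16, 5, 2]

⌊3525/7606⌋ = 0, remainder 3525
⌊7606/3525⌋ = 2, remainder 556
⌊3525/556⌋ = 6, remainder 189
⌊556/189⌋ = 2, remainder 178
⌊189/178⌋ = 1, remainder 11
⌊178/11⌋ = 16, remainder 2
⌊11/2⌋ = 5, remainder 1
⌊2/1⌋ = 2, remainder 0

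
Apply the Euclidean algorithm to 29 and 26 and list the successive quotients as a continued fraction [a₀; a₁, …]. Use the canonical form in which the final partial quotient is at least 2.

[1; 8, 1, 2]

Apply division with remainder until the remainder is 0:
⌊29/26⌋ = 1, remainder 3
⌊26/3⌋ = 8, remainder 2
⌊3/2⌋ = 1, remainder 1
⌊2/1⌋ = 2, remainder 0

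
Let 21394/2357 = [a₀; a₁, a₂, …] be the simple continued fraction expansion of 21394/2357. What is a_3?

4

21394 ÷ 2357 → quotient 9, remainder 181
2357 ÷ 181 → quotient 13, remainder 4
181 ÷ 4 → quotient 45, remainder 1
4 ÷ 1 → quotient 4, remainder 0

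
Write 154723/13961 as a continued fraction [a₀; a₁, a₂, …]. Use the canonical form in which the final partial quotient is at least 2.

154723 = 11·13961 + 1152, so a_0 = 11
13961 = 12·1152 + 137, so a_1 = 12
1152 = 8·137 + 56, so a_2 = 8
137 = 2·56 + 25, so a_3 = 2
56 = 2·25 + 6, so a_4 = 2
25 = 4·6 + 1, so a_5 = 4
6 = 6·1 + 0, so a_6 = 6

[11; 12, 8, 2, 2, 4, 6]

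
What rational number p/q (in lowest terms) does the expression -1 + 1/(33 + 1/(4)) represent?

Build up convergents one term at a time:
a_0 = -1: -1/1
a_1 = 33: -32/33
a_2 = 4: -129/133

-129/133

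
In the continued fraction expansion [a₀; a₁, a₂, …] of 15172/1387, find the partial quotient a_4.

Apply division with remainder until the remainder is 0:
15172 = 10·1387 + 1302, so a_0 = 10
1387 = 1·1302 + 85, so a_1 = 1
1302 = 15·85 + 27, so a_2 = 15
85 = 3·27 + 4, so a_3 = 3
27 = 6·4 + 3, so a_4 = 6

6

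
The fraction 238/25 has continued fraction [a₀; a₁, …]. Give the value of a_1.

1

238 = 9·25 + 13, so a_0 = 9
25 = 1·13 + 12, so a_1 = 1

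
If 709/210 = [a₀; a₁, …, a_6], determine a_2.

709 ÷ 210 → quotient 3, remainder 79
210 ÷ 79 → quotient 2, remainder 52
79 ÷ 52 → quotient 1, remainder 27

1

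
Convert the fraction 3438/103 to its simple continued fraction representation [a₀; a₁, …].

Repeatedly divide and take the remainder:
⌊3438/103⌋ = 33, remainder 39
⌊103/39⌋ = 2, remainder 25
⌊39/25⌋ = 1, remainder 14
⌊25/14⌋ = 1, remainder 11
⌊14/11⌋ = 1, remainder 3
⌊11/3⌋ = 3, remainder 2
⌊3/2⌋ = 1, remainder 1
⌊2/1⌋ = 2, remainder 0

[33; 2, 1, 1, 1, 3, 1, 2]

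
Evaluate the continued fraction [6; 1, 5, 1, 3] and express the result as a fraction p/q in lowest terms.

Compute successive convergents:
a_0 = 6: 6/1
a_1 = 1: 7/1
a_2 = 5: 41/6
a_3 = 1: 48/7
a_4 = 3: 185/27

185/27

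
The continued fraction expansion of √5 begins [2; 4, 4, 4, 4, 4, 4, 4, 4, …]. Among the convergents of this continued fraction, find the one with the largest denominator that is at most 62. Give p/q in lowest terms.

List convergents until the denominator exceeds the bound:
a_0 = 2: 2/1  (≤ bound)
a_1 = 4: 9/4  (≤ bound)
a_2 = 4: 38/17  (≤ bound)
a_3 = 4: 161/72  (> 62, stop)

38/17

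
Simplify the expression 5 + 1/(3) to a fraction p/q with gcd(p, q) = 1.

16/3

Start with 3.
5 + 1/(3/1) = 5 + 1/3 = 16/3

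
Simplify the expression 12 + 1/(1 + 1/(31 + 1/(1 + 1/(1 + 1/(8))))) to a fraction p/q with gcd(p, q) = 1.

Starting at the tail and folding back:
Start with 8.
1 + 1/(8/1) = 1 + 1/8 = 9/8
1 + 1/(9/8) = 1 + 8/9 = 17/9
31 + 1/(17/9) = 31 + 9/17 = 536/17
1 + 1/(536/17) = 1 + 17/536 = 553/536
12 + 1/(553/536) = 12 + 536/553 = 7172/553

7172/553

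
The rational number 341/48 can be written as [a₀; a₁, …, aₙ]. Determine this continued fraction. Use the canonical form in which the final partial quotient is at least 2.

⌊341/48⌋ = 7, remainder 5
⌊48/5⌋ = 9, remainder 3
⌊5/3⌋ = 1, remainder 2
⌊3/2⌋ = 1, remainder 1
⌊2/1⌋ = 2, remainder 0

[7; 9, 1, 1, 2]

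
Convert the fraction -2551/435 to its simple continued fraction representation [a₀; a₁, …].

⌊-2551/435⌋ = -6, remainder 59
⌊435/59⌋ = 7, remainder 22
⌊59/22⌋ = 2, remainder 15
⌊22/15⌋ = 1, remainder 7
⌊15/7⌋ = 2, remainder 1
⌊7/1⌋ = 7, remainder 0

[-6; 7, 2, 1, 2, 7]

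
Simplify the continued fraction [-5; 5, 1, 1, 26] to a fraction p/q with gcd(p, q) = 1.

Work from the innermost term outward:
Start with 26.
1 + 1/(26/1) = 1 + 1/26 = 27/26
1 + 1/(27/26) = 1 + 26/27 = 53/27
5 + 1/(53/27) = 5 + 27/53 = 292/53
-5 + 1/(292/53) = -5 + 53/292 = -1407/292

-1407/292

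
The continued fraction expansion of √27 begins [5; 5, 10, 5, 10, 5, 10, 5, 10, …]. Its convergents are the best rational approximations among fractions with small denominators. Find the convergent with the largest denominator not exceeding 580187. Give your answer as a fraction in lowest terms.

716035/137801

a_0 = 5: 5/1  (≤ bound)
a_1 = 5: 26/5  (≤ bound)
a_2 = 10: 265/51  (≤ bound)
a_3 = 5: 1351/260  (≤ bound)
a_4 = 10: 13775/2651  (≤ bound)
a_5 = 5: 70226/13515  (≤ bound)
a_6 = 10: 716035/137801  (≤ bound)
a_7 = 5: 3650401/702520  (> 580187, stop)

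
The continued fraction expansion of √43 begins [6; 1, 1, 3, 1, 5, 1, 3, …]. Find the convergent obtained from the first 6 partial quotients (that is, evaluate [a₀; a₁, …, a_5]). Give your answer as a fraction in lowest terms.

341/52

Start with 5.
1 + 1/(5/1) = 1 + 1/5 = 6/5
3 + 1/(6/5) = 3 + 5/6 = 23/6
1 + 1/(23/6) = 1 + 6/23 = 29/23
1 + 1/(29/23) = 1 + 23/29 = 52/29
6 + 1/(52/29) = 6 + 29/52 = 341/52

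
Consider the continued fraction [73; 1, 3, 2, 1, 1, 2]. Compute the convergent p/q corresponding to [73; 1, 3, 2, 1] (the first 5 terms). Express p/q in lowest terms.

Start with 1.
2 + 1/(1/1) = 2 + 1/1 = 3/1
3 + 1/(3/1) = 3 + 1/3 = 10/3
1 + 1/(10/3) = 1 + 3/10 = 13/10
73 + 1/(13/10) = 73 + 10/13 = 959/13

959/13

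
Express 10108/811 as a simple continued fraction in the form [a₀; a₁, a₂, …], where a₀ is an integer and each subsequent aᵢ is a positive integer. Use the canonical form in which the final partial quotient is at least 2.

Run the Euclidean algorithm, recording each quotient:
10108 = 12·811 + 376, so a_0 = 12
811 = 2·376 + 59, so a_1 = 2
376 = 6·59 + 22, so a_2 = 6
59 = 2·22 + 15, so a_3 = 2
22 = 1·15 + 7, so a_4 = 1
15 = 2·7 + 1, so a_5 = 2
7 = 7·1 + 0, so a_6 = 7

[12; 2, 6, 2, 1, 2, 7]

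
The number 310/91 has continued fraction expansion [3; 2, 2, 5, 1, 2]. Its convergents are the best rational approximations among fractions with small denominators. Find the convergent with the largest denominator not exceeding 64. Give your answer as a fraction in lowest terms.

a_0 = 3: 3/1  (≤ bound)
a_1 = 2: 7/2  (≤ bound)
a_2 = 2: 17/5  (≤ bound)
a_3 = 5: 92/27  (≤ bound)
a_4 = 1: 109/32  (≤ bound)
a_5 = 2: 310/91  (> 64, stop)

109/32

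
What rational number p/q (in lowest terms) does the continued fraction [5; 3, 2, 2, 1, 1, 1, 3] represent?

Start with 3.
1 + 1/(3/1) = 1 + 1/3 = 4/3
1 + 1/(4/3) = 1 + 3/4 = 7/4
1 + 1/(7/4) = 1 + 4/7 = 11/7
2 + 1/(11/7) = 2 + 7/11 = 29/11
2 + 1/(29/11) = 2 + 11/29 = 69/29
3 + 1/(69/29) = 3 + 29/69 = 236/69
5 + 1/(236/69) = 5 + 69/236 = 1249/236

1249/236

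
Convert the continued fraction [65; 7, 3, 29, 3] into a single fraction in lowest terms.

Compute successive convergents:
a_0 = 65: 65/1
a_1 = 7: 456/7
a_2 = 3: 1433/22
a_3 = 29: 42013/645
a_4 = 3: 127472/1957

127472/1957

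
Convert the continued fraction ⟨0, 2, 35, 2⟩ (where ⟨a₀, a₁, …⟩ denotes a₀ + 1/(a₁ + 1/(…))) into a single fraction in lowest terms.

71/144

Starting at the tail and folding back:
Start with 2.
35 + 1/(2/1) = 35 + 1/2 = 71/2
2 + 1/(71/2) = 2 + 2/71 = 144/71
0 + 1/(144/71) = 0 + 71/144 = 71/144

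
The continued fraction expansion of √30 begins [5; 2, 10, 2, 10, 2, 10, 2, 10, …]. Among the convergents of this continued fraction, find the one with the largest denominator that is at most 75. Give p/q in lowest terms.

241/44

a_0 = 5: 5/1  (≤ bound)
a_1 = 2: 11/2  (≤ bound)
a_2 = 10: 115/21  (≤ bound)
a_3 = 2: 241/44  (≤ bound)
a_4 = 10: 2525/461  (> 75, stop)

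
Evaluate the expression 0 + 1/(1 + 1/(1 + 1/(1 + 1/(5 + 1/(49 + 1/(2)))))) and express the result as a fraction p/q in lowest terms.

1093/1689

a_0 = 0: 0/1
a_1 = 1: 1/1
a_2 = 1: 1/2
a_3 = 1: 2/3
a_4 = 5: 11/17
a_5 = 49: 541/836
a_6 = 2: 1093/1689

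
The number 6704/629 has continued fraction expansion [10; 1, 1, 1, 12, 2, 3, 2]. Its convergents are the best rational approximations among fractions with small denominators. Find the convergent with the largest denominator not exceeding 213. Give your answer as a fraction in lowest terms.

842/79

List convergents until the denominator exceeds the bound:
a_0 = 10: 10/1  (≤ bound)
a_1 = 1: 11/1  (≤ bound)
a_2 = 1: 21/2  (≤ bound)
a_3 = 1: 32/3  (≤ bound)
a_4 = 12: 405/38  (≤ bound)
a_5 = 2: 842/79  (≤ bound)
a_6 = 3: 2931/275  (> 213, stop)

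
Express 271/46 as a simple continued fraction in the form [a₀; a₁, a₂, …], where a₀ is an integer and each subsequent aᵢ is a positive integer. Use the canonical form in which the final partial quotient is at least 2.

[5; 1, 8, 5]

Repeatedly divide and take the remainder:
⌊271/46⌋ = 5, remainder 41
⌊46/41⌋ = 1, remainder 5
⌊41/5⌋ = 8, remainder 1
⌊5/1⌋ = 5, remainder 0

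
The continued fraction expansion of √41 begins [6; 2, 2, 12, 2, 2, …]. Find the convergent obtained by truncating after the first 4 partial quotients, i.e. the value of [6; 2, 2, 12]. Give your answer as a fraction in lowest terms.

Compute successive convergents:
a_0 = 6: 6/1
a_1 = 2: 13/2
a_2 = 2: 32/5
a_3 = 12: 397/62

397/62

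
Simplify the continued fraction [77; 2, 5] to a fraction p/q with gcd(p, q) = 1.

Use the convergent recurrence hₖ = aₖ·hₖ₋₁ + hₖ₋₂ (and likewise for the denominators kₖ):
a_0 = 77: 77/1
a_1 = 2: 155/2
a_2 = 5: 852/11

852/11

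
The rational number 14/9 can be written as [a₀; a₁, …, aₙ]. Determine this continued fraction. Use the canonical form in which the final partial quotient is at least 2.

14 ÷ 9 → quotient 1, remainder 5
9 ÷ 5 → quotient 1, remainder 4
5 ÷ 4 → quotient 1, remainder 1
4 ÷ 1 → quotient 4, remainder 0

[1; 1, 1, 4]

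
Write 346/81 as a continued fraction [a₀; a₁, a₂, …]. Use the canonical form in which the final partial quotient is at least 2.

[4; 3, 1, 2, 7]

346 = 4·81 + 22, so a_0 = 4
81 = 3·22 + 15, so a_1 = 3
22 = 1·15 + 7, so a_2 = 1
15 = 2·7 + 1, so a_3 = 2
7 = 7·1 + 0, so a_4 = 7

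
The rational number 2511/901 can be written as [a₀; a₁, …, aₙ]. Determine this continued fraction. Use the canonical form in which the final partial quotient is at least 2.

[2; 1, 3, 1, 2, 3, 1, 14]

Apply division with remainder until the remainder is 0:
⌊2511/901⌋ = 2, remainder 709
⌊901/709⌋ = 1, remainder 192
⌊709/192⌋ = 3, remainder 133
⌊192/133⌋ = 1, remainder 59
⌊133/59⌋ = 2, remainder 15
⌊59/15⌋ = 3, remainder 14
⌊15/14⌋ = 1, remainder 1
⌊14/1⌋ = 14, remainder 0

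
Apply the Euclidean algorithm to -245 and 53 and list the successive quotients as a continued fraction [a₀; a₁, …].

⌊-245/53⌋ = -5, remainder 20
⌊53/20⌋ = 2, remainder 13
⌊20/13⌋ = 1, remainder 7
⌊13/7⌋ = 1, remainder 6
⌊7/6⌋ = 1, remainder 1
⌊6/1⌋ = 6, remainder 0

[-5; 2, 1, 1, 1, 6]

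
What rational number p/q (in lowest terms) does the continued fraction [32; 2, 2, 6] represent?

a_0 = 32: 32/1
a_1 = 2: 65/2
a_2 = 2: 162/5
a_3 = 6: 1037/32

1037/32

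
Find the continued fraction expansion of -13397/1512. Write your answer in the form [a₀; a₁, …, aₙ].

[-9; 7, 6, 35]

-13397 ÷ 1512 → quotient -9, remainder 211
1512 ÷ 211 → quotient 7, remainder 35
211 ÷ 35 → quotient 6, remainder 1
35 ÷ 1 → quotient 35, remainder 0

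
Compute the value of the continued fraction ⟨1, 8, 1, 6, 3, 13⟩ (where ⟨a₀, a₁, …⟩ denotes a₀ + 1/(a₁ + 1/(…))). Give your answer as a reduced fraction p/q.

Start with 13.
3 + 1/(13/1) = 3 + 1/13 = 40/13
6 + 1/(40/13) = 6 + 13/40 = 253/40
1 + 1/(253/40) = 1 + 40/253 = 293/253
8 + 1/(293/253) = 8 + 253/293 = 2597/293
1 + 1/(2597/293) = 1 + 293/2597 = 2890/2597

2890/2597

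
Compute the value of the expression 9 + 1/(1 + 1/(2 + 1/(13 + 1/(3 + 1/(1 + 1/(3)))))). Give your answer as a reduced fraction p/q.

5921/612

a_0 = 9: 9/1
a_1 = 1: 10/1
a_2 = 2: 29/3
a_3 = 13: 387/40
a_4 = 3: 1190/123
a_5 = 1: 1577/163
a_6 = 3: 5921/612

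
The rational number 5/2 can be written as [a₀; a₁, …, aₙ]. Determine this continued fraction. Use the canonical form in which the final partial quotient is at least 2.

[2; 2]

5 = 2·2 + 1, so a_0 = 2
2 = 2·1 + 0, so a_1 = 2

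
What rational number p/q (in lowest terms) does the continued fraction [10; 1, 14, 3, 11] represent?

5697/521

Start with 11.
3 + 1/(11/1) = 3 + 1/11 = 34/11
14 + 1/(34/11) = 14 + 11/34 = 487/34
1 + 1/(487/34) = 1 + 34/487 = 521/487
10 + 1/(521/487) = 10 + 487/521 = 5697/521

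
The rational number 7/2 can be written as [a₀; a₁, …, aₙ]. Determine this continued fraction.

[3; 2]

Repeatedly divide and take the remainder:
7 ÷ 2 → quotient 3, remainder 1
2 ÷ 1 → quotient 2, remainder 0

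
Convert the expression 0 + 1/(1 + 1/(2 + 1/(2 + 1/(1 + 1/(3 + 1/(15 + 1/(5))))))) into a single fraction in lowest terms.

2011/2862

a_0 = 0: 0/1
a_1 = 1: 1/1
a_2 = 2: 2/3
a_3 = 2: 5/7
a_4 = 1: 7/10
a_5 = 3: 26/37
a_6 = 15: 397/565
a_7 = 5: 2011/2862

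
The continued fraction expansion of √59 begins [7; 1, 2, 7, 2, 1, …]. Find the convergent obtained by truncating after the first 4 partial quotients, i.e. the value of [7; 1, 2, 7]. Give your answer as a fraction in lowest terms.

169/22

Collapse the nested fraction from the inside out:
Start with 7.
2 + 1/(7/1) = 2 + 1/7 = 15/7
1 + 1/(15/7) = 1 + 7/15 = 22/15
7 + 1/(22/15) = 7 + 15/22 = 169/22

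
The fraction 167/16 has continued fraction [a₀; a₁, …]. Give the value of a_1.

2

Run the Euclidean algorithm, recording each quotient:
⌊167/16⌋ = 10, remainder 7
⌊16/7⌋ = 2, remainder 2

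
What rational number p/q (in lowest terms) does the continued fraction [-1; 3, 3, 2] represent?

-16/23

Start with 2.
3 + 1/(2/1) = 3 + 1/2 = 7/2
3 + 1/(7/2) = 3 + 2/7 = 23/7
-1 + 1/(23/7) = -1 + 7/23 = -16/23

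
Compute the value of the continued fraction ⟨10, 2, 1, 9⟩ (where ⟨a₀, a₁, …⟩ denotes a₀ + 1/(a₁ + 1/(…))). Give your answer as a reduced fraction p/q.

Start with 9.
1 + 1/(9/1) = 1 + 1/9 = 10/9
2 + 1/(10/9) = 2 + 9/10 = 29/10
10 + 1/(29/10) = 10 + 10/29 = 300/29

300/29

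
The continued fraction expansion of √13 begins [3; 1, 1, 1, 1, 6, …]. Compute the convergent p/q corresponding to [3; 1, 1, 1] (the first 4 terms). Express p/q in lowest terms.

11/3

Start with 1.
1 + 1/(1/1) = 1 + 1/1 = 2/1
1 + 1/(2/1) = 1 + 1/2 = 3/2
3 + 1/(3/2) = 3 + 2/3 = 11/3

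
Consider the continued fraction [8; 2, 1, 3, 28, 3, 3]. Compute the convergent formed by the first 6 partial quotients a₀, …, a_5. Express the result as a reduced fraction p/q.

7895/944

Start with 3.
28 + 1/(3/1) = 28 + 1/3 = 85/3
3 + 1/(85/3) = 3 + 3/85 = 258/85
1 + 1/(258/85) = 1 + 85/258 = 343/258
2 + 1/(343/258) = 2 + 258/343 = 944/343
8 + 1/(944/343) = 8 + 343/944 = 7895/944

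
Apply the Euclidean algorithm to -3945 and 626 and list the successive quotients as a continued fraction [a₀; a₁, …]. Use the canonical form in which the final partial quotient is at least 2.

Run the Euclidean algorithm, recording each quotient:
-3945 = -7·626 + 437, so a_0 = -7
626 = 1·437 + 189, so a_1 = 1
437 = 2·189 + 59, so a_2 = 2
189 = 3·59 + 12, so a_3 = 3
59 = 4·12 + 11, so a_4 = 4
12 = 1·11 + 1, so a_5 = 1
11 = 11·1 + 0, so a_6 = 11

[-7; 1, 2, 3, 4, 1, 11]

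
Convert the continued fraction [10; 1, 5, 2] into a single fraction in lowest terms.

Start with 2.
5 + 1/(2/1) = 5 + 1/2 = 11/2
1 + 1/(11/2) = 1 + 2/11 = 13/11
10 + 1/(13/11) = 10 + 11/13 = 141/13

141/13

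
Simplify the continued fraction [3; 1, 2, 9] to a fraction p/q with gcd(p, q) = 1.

Start with 9.
2 + 1/(9/1) = 2 + 1/9 = 19/9
1 + 1/(19/9) = 1 + 9/19 = 28/19
3 + 1/(28/19) = 3 + 19/28 = 103/28

103/28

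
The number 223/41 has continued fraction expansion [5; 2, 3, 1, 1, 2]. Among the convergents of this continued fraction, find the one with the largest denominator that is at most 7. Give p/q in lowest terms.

38/7

a_0 = 5: 5/1  (≤ bound)
a_1 = 2: 11/2  (≤ bound)
a_2 = 3: 38/7  (≤ bound)
a_3 = 1: 49/9  (> 7, stop)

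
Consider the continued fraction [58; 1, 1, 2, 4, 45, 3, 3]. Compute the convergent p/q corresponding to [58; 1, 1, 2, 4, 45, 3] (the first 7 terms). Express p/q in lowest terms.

176183/3007

Start with 3.
45 + 1/(3/1) = 45 + 1/3 = 136/3
4 + 1/(136/3) = 4 + 3/136 = 547/136
2 + 1/(547/136) = 2 + 136/547 = 1230/547
1 + 1/(1230/547) = 1 + 547/1230 = 1777/1230
1 + 1/(1777/1230) = 1 + 1230/1777 = 3007/1777
58 + 1/(3007/1777) = 58 + 1777/3007 = 176183/3007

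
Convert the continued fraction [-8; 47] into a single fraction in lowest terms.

Compute successive convergents:
a_0 = -8: -8/1
a_1 = 47: -375/47

-375/47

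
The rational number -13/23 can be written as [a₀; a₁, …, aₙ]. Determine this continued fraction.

[-1; 2, 3, 3]

-13 = -1·23 + 10, so a_0 = -1
23 = 2·10 + 3, so a_1 = 2
10 = 3·3 + 1, so a_2 = 3
3 = 3·1 + 0, so a_3 = 3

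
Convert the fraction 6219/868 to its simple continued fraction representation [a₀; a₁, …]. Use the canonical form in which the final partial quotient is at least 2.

[7; 6, 14, 3, 3]

6219 ÷ 868 → quotient 7, remainder 143
868 ÷ 143 → quotient 6, remainder 10
143 ÷ 10 → quotient 14, remainder 3
10 ÷ 3 → quotient 3, remainder 1
3 ÷ 1 → quotient 3, remainder 0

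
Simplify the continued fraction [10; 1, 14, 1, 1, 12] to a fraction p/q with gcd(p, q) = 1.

4243/388

Work from the innermost term outward:
Start with 12.
1 + 1/(12/1) = 1 + 1/12 = 13/12
1 + 1/(13/12) = 1 + 12/13 = 25/13
14 + 1/(25/13) = 14 + 13/25 = 363/25
1 + 1/(363/25) = 1 + 25/363 = 388/363
10 + 1/(388/363) = 10 + 363/388 = 4243/388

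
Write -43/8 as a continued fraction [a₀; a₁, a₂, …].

[-6; 1, 1, 1, 2]

Run the Euclidean algorithm, recording each quotient:
-43 = -6·8 + 5, so a_0 = -6
8 = 1·5 + 3, so a_1 = 1
5 = 1·3 + 2, so a_2 = 1
3 = 1·2 + 1, so a_3 = 1
2 = 2·1 + 0, so a_4 = 2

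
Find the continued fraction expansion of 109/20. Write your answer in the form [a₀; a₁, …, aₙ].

109 = 5·20 + 9, so a_0 = 5
20 = 2·9 + 2, so a_1 = 2
9 = 4·2 + 1, so a_2 = 4
2 = 2·1 + 0, so a_3 = 2

[5; 2, 4, 2]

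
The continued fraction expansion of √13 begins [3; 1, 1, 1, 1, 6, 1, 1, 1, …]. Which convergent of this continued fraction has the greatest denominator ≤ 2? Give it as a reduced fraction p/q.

7/2

a_0 = 3: 3/1  (≤ bound)
a_1 = 1: 4/1  (≤ bound)
a_2 = 1: 7/2  (≤ bound)
a_3 = 1: 11/3  (> 2, stop)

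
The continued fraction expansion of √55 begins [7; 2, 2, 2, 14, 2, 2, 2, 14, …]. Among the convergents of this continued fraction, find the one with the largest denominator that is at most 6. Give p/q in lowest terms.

a_0 = 7: 7/1  (≤ bound)
a_1 = 2: 15/2  (≤ bound)
a_2 = 2: 37/5  (≤ bound)
a_3 = 2: 89/12  (> 6, stop)

37/5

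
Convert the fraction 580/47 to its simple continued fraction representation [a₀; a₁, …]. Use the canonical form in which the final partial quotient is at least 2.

580 = 12·47 + 16, so a_0 = 12
47 = 2·16 + 15, so a_1 = 2
16 = 1·15 + 1, so a_2 = 1
15 = 15·1 + 0, so a_3 = 15

[12; 2, 1, 15]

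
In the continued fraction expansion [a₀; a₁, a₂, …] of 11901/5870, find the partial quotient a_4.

1

Repeatedly divide and take the remainder:
11901 ÷ 5870 → quotient 2, remainder 161
5870 ÷ 161 → quotient 36, remainder 74
161 ÷ 74 → quotient 2, remainder 13
74 ÷ 13 → quotient 5, remainder 9
13 ÷ 9 → quotient 1, remainder 4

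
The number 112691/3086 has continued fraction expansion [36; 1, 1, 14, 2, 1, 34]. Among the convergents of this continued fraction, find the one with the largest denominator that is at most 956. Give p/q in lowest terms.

3250/89

List convergents until the denominator exceeds the bound:
a_0 = 36: 36/1  (≤ bound)
a_1 = 1: 37/1  (≤ bound)
a_2 = 1: 73/2  (≤ bound)
a_3 = 14: 1059/29  (≤ bound)
a_4 = 2: 2191/60  (≤ bound)
a_5 = 1: 3250/89  (≤ bound)
a_6 = 34: 112691/3086  (> 956, stop)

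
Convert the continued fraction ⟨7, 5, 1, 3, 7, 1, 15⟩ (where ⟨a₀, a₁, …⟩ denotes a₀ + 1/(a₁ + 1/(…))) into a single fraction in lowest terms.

21643/3017

a_0 = 7: 7/1
a_1 = 5: 36/5
a_2 = 1: 43/6
a_3 = 3: 165/23
a_4 = 7: 1198/167
a_5 = 1: 1363/190
a_6 = 15: 21643/3017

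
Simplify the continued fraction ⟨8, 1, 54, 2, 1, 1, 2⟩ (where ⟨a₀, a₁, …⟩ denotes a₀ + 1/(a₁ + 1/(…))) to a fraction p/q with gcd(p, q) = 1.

6467/720

Start with 2.
1 + 1/(2/1) = 1 + 1/2 = 3/2
1 + 1/(3/2) = 1 + 2/3 = 5/3
2 + 1/(5/3) = 2 + 3/5 = 13/5
54 + 1/(13/5) = 54 + 5/13 = 707/13
1 + 1/(707/13) = 1 + 13/707 = 720/707
8 + 1/(720/707) = 8 + 707/720 = 6467/720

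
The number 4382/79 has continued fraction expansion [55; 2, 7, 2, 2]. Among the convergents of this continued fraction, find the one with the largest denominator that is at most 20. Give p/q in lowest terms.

832/15

a_0 = 55: 55/1  (≤ bound)
a_1 = 2: 111/2  (≤ bound)
a_2 = 7: 832/15  (≤ bound)
a_3 = 2: 1775/32  (> 20, stop)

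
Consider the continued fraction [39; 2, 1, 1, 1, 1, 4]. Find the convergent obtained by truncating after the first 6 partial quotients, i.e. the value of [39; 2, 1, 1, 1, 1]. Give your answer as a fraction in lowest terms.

Start with 1.
1 + 1/(1/1) = 1 + 1/1 = 2/1
1 + 1/(2/1) = 1 + 1/2 = 3/2
1 + 1/(3/2) = 1 + 2/3 = 5/3
2 + 1/(5/3) = 2 + 3/5 = 13/5
39 + 1/(13/5) = 39 + 5/13 = 512/13

512/13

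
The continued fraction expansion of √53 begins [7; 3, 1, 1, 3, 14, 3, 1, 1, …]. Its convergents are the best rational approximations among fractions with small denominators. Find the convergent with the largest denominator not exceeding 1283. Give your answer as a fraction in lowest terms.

a_0 = 7: 7/1  (≤ bound)
a_1 = 3: 22/3  (≤ bound)
a_2 = 1: 29/4  (≤ bound)
a_3 = 1: 51/7  (≤ bound)
a_4 = 3: 182/25  (≤ bound)
a_5 = 14: 2599/357  (≤ bound)
a_6 = 3: 7979/1096  (≤ bound)
a_7 = 1: 10578/1453  (> 1283, stop)

7979/1096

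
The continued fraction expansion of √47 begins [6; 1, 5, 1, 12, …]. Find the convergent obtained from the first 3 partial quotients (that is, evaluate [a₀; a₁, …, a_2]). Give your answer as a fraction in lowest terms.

Collapse the nested fraction from the inside out:
Start with 5.
1 + 1/(5/1) = 1 + 1/5 = 6/5
6 + 1/(6/5) = 6 + 5/6 = 41/6

41/6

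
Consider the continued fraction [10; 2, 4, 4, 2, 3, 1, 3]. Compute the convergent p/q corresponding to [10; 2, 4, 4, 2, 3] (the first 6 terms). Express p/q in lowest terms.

a_0 = 10: 10/1
a_1 = 2: 21/2
a_2 = 4: 94/9
a_3 = 4: 397/38
a_4 = 2: 888/85
a_5 = 3: 3061/293

3061/293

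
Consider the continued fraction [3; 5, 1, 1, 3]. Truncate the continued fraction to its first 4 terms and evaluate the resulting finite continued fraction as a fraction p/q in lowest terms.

35/11

a_0 = 3: 3/1
a_1 = 5: 16/5
a_2 = 1: 19/6
a_3 = 1: 35/11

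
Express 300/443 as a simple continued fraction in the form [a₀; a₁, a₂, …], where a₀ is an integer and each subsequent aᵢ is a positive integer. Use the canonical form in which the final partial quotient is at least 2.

[0; 1, 2, 10, 4, 1, 2]

Apply division with remainder until the remainder is 0:
300 = 0·443 + 300, so a_0 = 0
443 = 1·300 + 143, so a_1 = 1
300 = 2·143 + 14, so a_2 = 2
143 = 10·14 + 3, so a_3 = 10
14 = 4·3 + 2, so a_4 = 4
3 = 1·2 + 1, so a_5 = 1
2 = 2·1 + 0, so a_6 = 2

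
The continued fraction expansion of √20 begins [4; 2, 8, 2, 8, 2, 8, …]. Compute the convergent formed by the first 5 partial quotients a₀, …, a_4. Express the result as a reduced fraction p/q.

a_0 = 4: 4/1
a_1 = 2: 9/2
a_2 = 8: 76/17
a_3 = 2: 161/36
a_4 = 8: 1364/305

1364/305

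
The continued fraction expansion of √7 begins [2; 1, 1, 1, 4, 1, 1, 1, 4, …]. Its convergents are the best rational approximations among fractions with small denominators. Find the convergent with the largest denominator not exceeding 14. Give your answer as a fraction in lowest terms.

37/14

List convergents until the denominator exceeds the bound:
a_0 = 2: 2/1  (≤ bound)
a_1 = 1: 3/1  (≤ bound)
a_2 = 1: 5/2  (≤ bound)
a_3 = 1: 8/3  (≤ bound)
a_4 = 4: 37/14  (≤ bound)
a_5 = 1: 45/17  (> 14, stop)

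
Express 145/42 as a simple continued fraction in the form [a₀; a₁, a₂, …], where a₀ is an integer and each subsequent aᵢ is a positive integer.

[3; 2, 4, 1, 3]

145 = 3·42 + 19, so a_0 = 3
42 = 2·19 + 4, so a_1 = 2
19 = 4·4 + 3, so a_2 = 4
4 = 1·3 + 1, so a_3 = 1
3 = 3·1 + 0, so a_4 = 3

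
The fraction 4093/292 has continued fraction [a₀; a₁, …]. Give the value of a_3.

2

4093 ÷ 292 → quotient 14, remainder 5
292 ÷ 5 → quotient 58, remainder 2
5 ÷ 2 → quotient 2, remainder 1
2 ÷ 1 → quotient 2, remainder 0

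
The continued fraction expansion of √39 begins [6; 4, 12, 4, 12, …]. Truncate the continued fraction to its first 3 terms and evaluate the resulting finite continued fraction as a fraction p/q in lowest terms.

a_0 = 6: 6/1
a_1 = 4: 25/4
a_2 = 12: 306/49

306/49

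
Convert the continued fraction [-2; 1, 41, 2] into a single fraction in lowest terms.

-87/85

Starting at the tail and folding back:
Start with 2.
41 + 1/(2/1) = 41 + 1/2 = 83/2
1 + 1/(83/2) = 1 + 2/83 = 85/83
-2 + 1/(85/83) = -2 + 83/85 = -87/85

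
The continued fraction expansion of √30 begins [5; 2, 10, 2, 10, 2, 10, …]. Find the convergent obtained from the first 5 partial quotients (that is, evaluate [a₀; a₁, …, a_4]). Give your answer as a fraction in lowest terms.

2525/461

Use the convergent recurrence hₖ = aₖ·hₖ₋₁ + hₖ₋₂ (and likewise for the denominators kₖ):
a_0 = 5: 5/1
a_1 = 2: 11/2
a_2 = 10: 115/21
a_3 = 2: 241/44
a_4 = 10: 2525/461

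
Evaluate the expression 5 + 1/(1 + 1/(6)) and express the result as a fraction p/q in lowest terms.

41/7

Start with 6.
1 + 1/(6/1) = 1 + 1/6 = 7/6
5 + 1/(7/6) = 5 + 6/7 = 41/7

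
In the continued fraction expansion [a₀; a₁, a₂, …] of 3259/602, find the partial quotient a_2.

3259 = 5·602 + 249, so a_0 = 5
602 = 2·249 + 104, so a_1 = 2
249 = 2·104 + 41, so a_2 = 2

2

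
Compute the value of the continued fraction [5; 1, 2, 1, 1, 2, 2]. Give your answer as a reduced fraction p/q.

Start with 2.
2 + 1/(2/1) = 2 + 1/2 = 5/2
1 + 1/(5/2) = 1 + 2/5 = 7/5
1 + 1/(7/5) = 1 + 5/7 = 12/7
2 + 1/(12/7) = 2 + 7/12 = 31/12
1 + 1/(31/12) = 1 + 12/31 = 43/31
5 + 1/(43/31) = 5 + 31/43 = 246/43

246/43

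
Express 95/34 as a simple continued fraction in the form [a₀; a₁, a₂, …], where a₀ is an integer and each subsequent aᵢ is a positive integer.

[2; 1, 3, 1, 6]

⌊95/34⌋ = 2, remainder 27
⌊34/27⌋ = 1, remainder 7
⌊27/7⌋ = 3, remainder 6
⌊7/6⌋ = 1, remainder 1
⌊6/1⌋ = 6, remainder 0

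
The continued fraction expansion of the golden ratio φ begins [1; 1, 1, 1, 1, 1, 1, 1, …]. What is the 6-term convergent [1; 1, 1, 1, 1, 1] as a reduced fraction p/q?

Work from the innermost term outward:
Start with 1.
1 + 1/(1/1) = 1 + 1/1 = 2/1
1 + 1/(2/1) = 1 + 1/2 = 3/2
1 + 1/(3/2) = 1 + 2/3 = 5/3
1 + 1/(5/3) = 1 + 3/5 = 8/5
1 + 1/(8/5) = 1 + 5/8 = 13/8

13/8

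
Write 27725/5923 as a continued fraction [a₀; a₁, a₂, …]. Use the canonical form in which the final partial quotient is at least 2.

[4; 1, 2, 7, 2, 7, 1, 14]

27725 = 4·5923 + 4033, so a_0 = 4
5923 = 1·4033 + 1890, so a_1 = 1
4033 = 2·1890 + 253, so a_2 = 2
1890 = 7·253 + 119, so a_3 = 7
253 = 2·119 + 15, so a_4 = 2
119 = 7·15 + 14, so a_5 = 7
15 = 1·14 + 1, so a_6 = 1
14 = 14·1 + 0, so a_7 = 14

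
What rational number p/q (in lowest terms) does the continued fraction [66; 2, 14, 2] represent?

Compute successive convergents:
a_0 = 66: 66/1
a_1 = 2: 133/2
a_2 = 14: 1928/29
a_3 = 2: 3989/60

3989/60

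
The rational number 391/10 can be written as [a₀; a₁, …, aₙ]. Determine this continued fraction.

[39; 10]

391 ÷ 10 → quotient 39, remainder 1
10 ÷ 1 → quotient 10, remainder 0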